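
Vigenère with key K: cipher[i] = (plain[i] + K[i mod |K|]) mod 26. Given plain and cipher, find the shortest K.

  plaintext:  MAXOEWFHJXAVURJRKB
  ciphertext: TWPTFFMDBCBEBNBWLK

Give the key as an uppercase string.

  i= 0: T-M =  7 → H
  i= 1: W-A = 22 → W
  i= 2: P-X = 18 → S
  i= 3: T-O =  5 → F
  i= 4: F-E =  1 → B
  i= 5: F-W =  9 → J
  i= 6: M-F =  7 → H
  i= 7: D-H = 22 → W
  i= 8: B-J = 18 → S
  i= 9: C-X =  5 → F
  i=10: B-A =  1 → B
  i=11: E-V =  9 → J
  i=12: B-U =  7 → H
  i=13: N-R = 22 → W
  i=14: B-J = 18 → S
  i=15: W-R =  5 → F
  i=16: L-K =  1 → B
  i=17: K-B =  9 → J
  shifts repeat with period 6: HWSFBJ

HWSFBJ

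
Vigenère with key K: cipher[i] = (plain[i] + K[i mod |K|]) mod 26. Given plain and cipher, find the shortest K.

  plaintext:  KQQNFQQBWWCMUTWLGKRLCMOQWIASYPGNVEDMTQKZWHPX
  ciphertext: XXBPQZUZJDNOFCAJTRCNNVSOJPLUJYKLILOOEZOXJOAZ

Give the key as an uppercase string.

  i= 0: X-K = 13 → N
  i= 1: X-Q =  7 → H
  i= 2: B-Q = 11 → L
  i= 3: P-N =  2 → C
  i= 4: Q-F = 11 → L
  i= 5: Z-Q =  9 → J
  i= 6: U-Q =  4 → E
  i= 7: Z-B = 24 → Y
  i= 8: J-W = 13 → N
  i= 9: D-W =  7 → H
  i=10: N-C = 11 → L
  i=11: O-M =  2 → C
  i=12: F-U = 11 → L
  i=13: C-T =  9 → J
  i=14: A-W =  4 → E
  i=15: J-L = 24 → Y
  i=16: T-G = 13 → N
  i=17: R-K =  7 → H
  i=18: C-R = 11 → L
  i=19: N-L =  2 → C
  i=20: N-C = 11 → L
  i=21: V-M =  9 → J
  i=22: S-O =  4 → E
  i=23: O-Q = 24 → Y
  i=24: J-W = 13 → N
  i=25: P-I =  7 → H
  i=26: L-A = 11 → L
  i=27: U-S =  2 → C
  i=28: J-Y = 11 → L
  i=29: Y-P =  9 → J
  i=30: K-G =  4 → E
  i=31: L-N = 24 → Y
  i=32: I-V = 13 → N
  i=33: L-E =  7 → H
  i=34: O-D = 11 → L
  i=35: O-M =  2 → C
  i=36: E-T = 11 → L
  i=37: Z-Q =  9 → J
  i=38: O-K =  4 → E
  i=39: X-Z = 24 → Y
  i=40: J-W = 13 → N
  i=41: O-H =  7 → H
  i=42: A-P = 11 → L
  i=43: Z-X =  2 → C
  shifts repeat with period 8: NHLCLJEY

NHLCLJEY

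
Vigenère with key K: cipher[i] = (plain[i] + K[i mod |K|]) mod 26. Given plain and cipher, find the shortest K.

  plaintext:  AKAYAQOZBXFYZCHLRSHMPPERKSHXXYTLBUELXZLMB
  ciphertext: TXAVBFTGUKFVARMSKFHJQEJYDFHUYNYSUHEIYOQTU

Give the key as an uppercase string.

  i= 0: T-A = 19 → T
  i= 1: X-K = 13 → N
  i= 2: A-A =  0 → A
  i= 3: V-Y = 23 → X
  i= 4: B-A =  1 → B
  i= 5: F-Q = 15 → P
  i= 6: T-O =  5 → F
  i= 7: G-Z =  7 → H
  i= 8: U-B = 19 → T
  i= 9: K-X = 13 → N
  i=10: F-F =  0 → A
  i=11: V-Y = 23 → X
  i=12: A-Z =  1 → B
  i=13: R-C = 15 → P
  i=14: M-H =  5 → F
  i=15: S-L =  7 → H
  i=16: K-R = 19 → T
  i=17: F-S = 13 → N
  i=18: H-H =  0 → A
  i=19: J-M = 23 → X
  i=20: Q-P =  1 → B
  i=21: E-P = 15 → P
  i=22: J-E =  5 → F
  i=23: Y-R =  7 → H
  i=24: D-K = 19 → T
  i=25: F-S = 13 → N
  i=26: H-H =  0 → A
  i=27: U-X = 23 → X
  i=28: Y-X =  1 → B
  i=29: N-Y = 15 → P
  i=30: Y-T =  5 → F
  i=31: S-L =  7 → H
  i=32: U-B = 19 → T
  i=33: H-U = 13 → N
  i=34: E-E =  0 → A
  i=35: I-L = 23 → X
  i=36: Y-X =  1 → B
  i=37: O-Z = 15 → P
  i=38: Q-L =  5 → F
  i=39: T-M =  7 → H
  i=40: U-B = 19 → T
  shifts repeat with period 8: TNAXBPFH

TNAXBPFH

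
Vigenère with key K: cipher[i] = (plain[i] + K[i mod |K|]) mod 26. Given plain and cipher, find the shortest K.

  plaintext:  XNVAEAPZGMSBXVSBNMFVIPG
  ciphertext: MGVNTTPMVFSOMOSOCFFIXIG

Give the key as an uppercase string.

  i= 0: M-X = 15 → P
  i= 1: G-N = 19 → T
  i= 2: V-V =  0 → A
  i= 3: N-A = 13 → N
  i= 4: T-E = 15 → P
  i= 5: T-A = 19 → T
  i= 6: P-P =  0 → A
  i= 7: M-Z = 13 → N
  i= 8: V-G = 15 → P
  i= 9: F-M = 19 → T
  i=10: S-S =  0 → A
  i=11: O-B = 13 → N
  i=12: M-X = 15 → P
  i=13: O-V = 19 → T
  i=14: S-S =  0 → A
  i=15: O-B = 13 → N
  i=16: C-N = 15 → P
  i=17: F-M = 19 → T
  i=18: F-F =  0 → A
  i=19: I-V = 13 → N
  i=20: X-I = 15 → P
  i=21: I-P = 19 → T
  i=22: G-G =  0 → A
  shifts repeat with period 4: PTAN

PTAN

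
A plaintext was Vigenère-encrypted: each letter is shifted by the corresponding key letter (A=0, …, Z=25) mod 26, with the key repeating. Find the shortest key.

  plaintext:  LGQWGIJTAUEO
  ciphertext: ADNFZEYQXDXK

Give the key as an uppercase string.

  i= 0: A-L = 15 → P
  i= 1: D-G = 23 → X
  i= 2: N-Q = 23 → X
  i= 3: F-W =  9 → J
  i= 4: Z-G = 19 → T
  i= 5: E-I = 22 → W
  i= 6: Y-J = 15 → P
  i= 7: Q-T = 23 → X
  i= 8: X-A = 23 → X
  i= 9: D-U =  9 → J
  i=10: X-E = 19 → T
  i=11: K-O = 22 → W
  shifts repeat with period 6: PXXJTW

PXXJTW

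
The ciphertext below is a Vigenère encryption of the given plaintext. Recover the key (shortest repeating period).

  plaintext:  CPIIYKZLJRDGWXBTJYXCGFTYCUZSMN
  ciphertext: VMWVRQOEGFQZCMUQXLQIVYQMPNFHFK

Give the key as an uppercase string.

  i= 0: V-C = 19 → T
  i= 1: M-P = 23 → X
  i= 2: W-I = 14 → O
  i= 3: V-I = 13 → N
  i= 4: R-Y = 19 → T
  i= 5: Q-K =  6 → G
  i= 6: O-Z = 15 → P
  i= 7: E-L = 19 → T
  i= 8: G-J = 23 → X
  i= 9: F-R = 14 → O
  i=10: Q-D = 13 → N
  i=11: Z-G = 19 → T
  i=12: C-W =  6 → G
  i=13: M-X = 15 → P
  i=14: U-B = 19 → T
  i=15: Q-T = 23 → X
  i=16: X-J = 14 → O
  i=17: L-Y = 13 → N
  i=18: Q-X = 19 → T
  i=19: I-C =  6 → G
  i=20: V-G = 15 → P
  i=21: Y-F = 19 → T
  i=22: Q-T = 23 → X
  i=23: M-Y = 14 → O
  i=24: P-C = 13 → N
  i=25: N-U = 19 → T
  i=26: F-Z =  6 → G
  i=27: H-S = 15 → P
  i=28: F-M = 19 → T
  i=29: K-N = 23 → X
  shifts repeat with period 7: TXONTGP

TXONTGP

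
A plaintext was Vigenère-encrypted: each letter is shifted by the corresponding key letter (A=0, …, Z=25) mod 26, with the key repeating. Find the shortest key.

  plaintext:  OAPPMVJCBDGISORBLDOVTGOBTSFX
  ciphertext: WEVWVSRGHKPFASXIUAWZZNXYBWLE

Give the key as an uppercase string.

  i= 0: W-O =  8 → I
  i= 1: E-A =  4 → E
  i= 2: V-P =  6 → G
  i= 3: W-P =  7 → H
  i= 4: V-M =  9 → J
  i= 5: S-V = 23 → X
  i= 6: R-J =  8 → I
  i= 7: G-C =  4 → E
  i= 8: H-B =  6 → G
  i= 9: K-D =  7 → H
  i=10: P-G =  9 → J
  i=11: F-I = 23 → X
  i=12: A-S =  8 → I
  i=13: S-O =  4 → E
  i=14: X-R =  6 → G
  i=15: I-B =  7 → H
  i=16: U-L =  9 → J
  i=17: A-D = 23 → X
  i=18: W-O =  8 → I
  i=19: Z-V =  4 → E
  i=20: Z-T =  6 → G
  i=21: N-G =  7 → H
  i=22: X-O =  9 → J
  i=23: Y-B = 23 → X
  i=24: B-T =  8 → I
  i=25: W-S =  4 → E
  i=26: L-F =  6 → G
  i=27: E-X =  7 → H
  shifts repeat with period 6: IEGHJX

IEGHJX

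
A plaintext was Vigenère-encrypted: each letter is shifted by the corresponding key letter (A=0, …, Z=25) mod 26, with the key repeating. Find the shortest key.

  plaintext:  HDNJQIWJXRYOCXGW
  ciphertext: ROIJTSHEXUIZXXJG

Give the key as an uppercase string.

KLVAD

  i= 0: R-H = 10 → K
  i= 1: O-D = 11 → L
  i= 2: I-N = 21 → V
  i= 3: J-J =  0 → A
  i= 4: T-Q =  3 → D
  i= 5: S-I = 10 → K
  i= 6: H-W = 11 → L
  i= 7: E-J = 21 → V
  i= 8: X-X =  0 → A
  i= 9: U-R =  3 → D
  i=10: I-Y = 10 → K
  i=11: Z-O = 11 → L
  i=12: X-C = 21 → V
  i=13: X-X =  0 → A
  i=14: J-G =  3 → D
  i=15: G-W = 10 → K
  shifts repeat with period 5: KLVAD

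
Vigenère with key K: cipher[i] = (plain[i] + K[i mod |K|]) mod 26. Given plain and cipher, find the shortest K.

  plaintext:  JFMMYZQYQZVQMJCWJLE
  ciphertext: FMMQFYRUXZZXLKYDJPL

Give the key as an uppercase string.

WHAEHZB

  i= 0: F-J = 22 → W
  i= 1: M-F =  7 → H
  i= 2: M-M =  0 → A
  i= 3: Q-M =  4 → E
  i= 4: F-Y =  7 → H
  i= 5: Y-Z = 25 → Z
  i= 6: R-Q =  1 → B
  i= 7: U-Y = 22 → W
  i= 8: X-Q =  7 → H
  i= 9: Z-Z =  0 → A
  i=10: Z-V =  4 → E
  i=11: X-Q =  7 → H
  i=12: L-M = 25 → Z
  i=13: K-J =  1 → B
  i=14: Y-C = 22 → W
  i=15: D-W =  7 → H
  i=16: J-J =  0 → A
  i=17: P-L =  4 → E
  i=18: L-E =  7 → H
  shifts repeat with period 7: WHAEHZB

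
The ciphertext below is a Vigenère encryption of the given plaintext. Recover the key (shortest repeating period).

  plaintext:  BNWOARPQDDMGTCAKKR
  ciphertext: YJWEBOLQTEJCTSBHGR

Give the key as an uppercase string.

XWAQB

  i= 0: Y-B = 23 → X
  i= 1: J-N = 22 → W
  i= 2: W-W =  0 → A
  i= 3: E-O = 16 → Q
  i= 4: B-A =  1 → B
  i= 5: O-R = 23 → X
  i= 6: L-P = 22 → W
  i= 7: Q-Q =  0 → A
  i= 8: T-D = 16 → Q
  i= 9: E-D =  1 → B
  i=10: J-M = 23 → X
  i=11: C-G = 22 → W
  i=12: T-T =  0 → A
  i=13: S-C = 16 → Q
  i=14: B-A =  1 → B
  i=15: H-K = 23 → X
  i=16: G-K = 22 → W
  i=17: R-R =  0 → A
  shifts repeat with period 5: XWAQB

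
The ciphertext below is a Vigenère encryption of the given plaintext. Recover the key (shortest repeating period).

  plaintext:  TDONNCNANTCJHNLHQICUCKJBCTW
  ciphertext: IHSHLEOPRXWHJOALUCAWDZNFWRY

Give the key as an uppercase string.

  i= 0: I-T = 15 → P
  i= 1: H-D =  4 → E
  i= 2: S-O =  4 → E
  i= 3: H-N = 20 → U
  i= 4: L-N = 24 → Y
  i= 5: E-C =  2 → C
  i= 6: O-N =  1 → B
  i= 7: P-A = 15 → P
  i= 8: R-N =  4 → E
  i= 9: X-T =  4 → E
  i=10: W-C = 20 → U
  i=11: H-J = 24 → Y
  i=12: J-H =  2 → C
  i=13: O-N =  1 → B
  i=14: A-L = 15 → P
  i=15: L-H =  4 → E
  i=16: U-Q =  4 → E
  i=17: C-I = 20 → U
  i=18: A-C = 24 → Y
  i=19: W-U =  2 → C
  i=20: D-C =  1 → B
  i=21: Z-K = 15 → P
  i=22: N-J =  4 → E
  i=23: F-B =  4 → E
  i=24: W-C = 20 → U
  i=25: R-T = 24 → Y
  i=26: Y-W =  2 → C
  shifts repeat with period 7: PEEUYCB

PEEUYCB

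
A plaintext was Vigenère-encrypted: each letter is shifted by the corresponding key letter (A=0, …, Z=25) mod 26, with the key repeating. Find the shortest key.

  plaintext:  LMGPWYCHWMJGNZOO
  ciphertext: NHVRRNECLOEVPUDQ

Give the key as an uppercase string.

CVP

  i= 0: N-L =  2 → C
  i= 1: H-M = 21 → V
  i= 2: V-G = 15 → P
  i= 3: R-P =  2 → C
  i= 4: R-W = 21 → V
  i= 5: N-Y = 15 → P
  i= 6: E-C =  2 → C
  i= 7: C-H = 21 → V
  i= 8: L-W = 15 → P
  i= 9: O-M =  2 → C
  i=10: E-J = 21 → V
  i=11: V-G = 15 → P
  i=12: P-N =  2 → C
  i=13: U-Z = 21 → V
  i=14: D-O = 15 → P
  i=15: Q-O =  2 → C
  shifts repeat with period 3: CVP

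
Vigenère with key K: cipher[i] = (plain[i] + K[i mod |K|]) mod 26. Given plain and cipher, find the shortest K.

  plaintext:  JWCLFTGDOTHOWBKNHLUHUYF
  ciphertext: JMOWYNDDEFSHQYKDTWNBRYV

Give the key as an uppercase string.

  i= 0: J-J =  0 → A
  i= 1: M-W = 16 → Q
  i= 2: O-C = 12 → M
  i= 3: W-L = 11 → L
  i= 4: Y-F = 19 → T
  i= 5: N-T = 20 → U
  i= 6: D-G = 23 → X
  i= 7: D-D =  0 → A
  i= 8: E-O = 16 → Q
  i= 9: F-T = 12 → M
  i=10: S-H = 11 → L
  i=11: H-O = 19 → T
  i=12: Q-W = 20 → U
  i=13: Y-B = 23 → X
  i=14: K-K =  0 → A
  i=15: D-N = 16 → Q
  i=16: T-H = 12 → M
  i=17: W-L = 11 → L
  i=18: N-U = 19 → T
  i=19: B-H = 20 → U
  i=20: R-U = 23 → X
  i=21: Y-Y =  0 → A
  i=22: V-F = 16 → Q
  shifts repeat with period 7: AQMLTUX

AQMLTUX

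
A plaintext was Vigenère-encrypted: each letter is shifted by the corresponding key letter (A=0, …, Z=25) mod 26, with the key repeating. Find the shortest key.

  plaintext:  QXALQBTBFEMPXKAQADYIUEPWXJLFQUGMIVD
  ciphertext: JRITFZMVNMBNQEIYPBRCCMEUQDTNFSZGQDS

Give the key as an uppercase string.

TUIIPY

  i= 0: J-Q = 19 → T
  i= 1: R-X = 20 → U
  i= 2: I-A =  8 → I
  i= 3: T-L =  8 → I
  i= 4: F-Q = 15 → P
  i= 5: Z-B = 24 → Y
  i= 6: M-T = 19 → T
  i= 7: V-B = 20 → U
  i= 8: N-F =  8 → I
  i= 9: M-E =  8 → I
  i=10: B-M = 15 → P
  i=11: N-P = 24 → Y
  i=12: Q-X = 19 → T
  i=13: E-K = 20 → U
  i=14: I-A =  8 → I
  i=15: Y-Q =  8 → I
  i=16: P-A = 15 → P
  i=17: B-D = 24 → Y
  i=18: R-Y = 19 → T
  i=19: C-I = 20 → U
  i=20: C-U =  8 → I
  i=21: M-E =  8 → I
  i=22: E-P = 15 → P
  i=23: U-W = 24 → Y
  i=24: Q-X = 19 → T
  i=25: D-J = 20 → U
  i=26: T-L =  8 → I
  i=27: N-F =  8 → I
  i=28: F-Q = 15 → P
  i=29: S-U = 24 → Y
  i=30: Z-G = 19 → T
  i=31: G-M = 20 → U
  i=32: Q-I =  8 → I
  i=33: D-V =  8 → I
  i=34: S-D = 15 → P
  shifts repeat with period 6: TUIIPY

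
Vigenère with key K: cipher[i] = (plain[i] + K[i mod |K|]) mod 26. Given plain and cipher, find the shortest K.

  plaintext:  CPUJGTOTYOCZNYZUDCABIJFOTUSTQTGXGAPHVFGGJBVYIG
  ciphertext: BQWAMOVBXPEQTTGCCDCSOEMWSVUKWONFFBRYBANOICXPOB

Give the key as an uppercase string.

  i= 0: B-C = 25 → Z
  i= 1: Q-P =  1 → B
  i= 2: W-U =  2 → C
  i= 3: A-J = 17 → R
  i= 4: M-G =  6 → G
  i= 5: O-T = 21 → V
  i= 6: V-O =  7 → H
  i= 7: B-T =  8 → I
  i= 8: X-Y = 25 → Z
  i= 9: P-O =  1 → B
  i=10: E-C =  2 → C
  i=11: Q-Z = 17 → R
  i=12: T-N =  6 → G
  i=13: T-Y = 21 → V
  i=14: G-Z =  7 → H
  i=15: C-U =  8 → I
  i=16: C-D = 25 → Z
  i=17: D-C =  1 → B
  i=18: C-A =  2 → C
  i=19: S-B = 17 → R
  i=20: O-I =  6 → G
  i=21: E-J = 21 → V
  i=22: M-F =  7 → H
  i=23: W-O =  8 → I
  i=24: S-T = 25 → Z
  i=25: V-U =  1 → B
  i=26: U-S =  2 → C
  i=27: K-T = 17 → R
  i=28: W-Q =  6 → G
  i=29: O-T = 21 → V
  i=30: N-G =  7 → H
  i=31: F-X =  8 → I
  i=32: F-G = 25 → Z
  i=33: B-A =  1 → B
  i=34: R-P =  2 → C
  i=35: Y-H = 17 → R
  i=36: B-V =  6 → G
  i=37: A-F = 21 → V
  i=38: N-G =  7 → H
  i=39: O-G =  8 → I
  i=40: I-J = 25 → Z
  i=41: C-B =  1 → B
  i=42: X-V =  2 → C
  i=43: P-Y = 17 → R
  i=44: O-I =  6 → G
  i=45: B-G = 21 → V
  shifts repeat with period 8: ZBCRGVHI

ZBCRGVHI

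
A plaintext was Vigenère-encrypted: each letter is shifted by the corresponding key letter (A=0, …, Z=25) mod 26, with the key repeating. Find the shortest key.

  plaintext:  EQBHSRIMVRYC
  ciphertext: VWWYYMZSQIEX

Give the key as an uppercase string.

  i= 0: V-E = 17 → R
  i= 1: W-Q =  6 → G
  i= 2: W-B = 21 → V
  i= 3: Y-H = 17 → R
  i= 4: Y-S =  6 → G
  i= 5: M-R = 21 → V
  i= 6: Z-I = 17 → R
  i= 7: S-M =  6 → G
  i= 8: Q-V = 21 → V
  i= 9: I-R = 17 → R
  i=10: E-Y =  6 → G
  i=11: X-C = 21 → V
  shifts repeat with period 3: RGV

RGV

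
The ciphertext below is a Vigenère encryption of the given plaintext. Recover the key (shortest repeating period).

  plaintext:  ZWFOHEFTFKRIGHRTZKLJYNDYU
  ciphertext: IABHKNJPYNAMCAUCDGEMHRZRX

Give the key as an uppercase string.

JEWTD

  i= 0: I-Z =  9 → J
  i= 1: A-W =  4 → E
  i= 2: B-F = 22 → W
  i= 3: H-O = 19 → T
  i= 4: K-H =  3 → D
  i= 5: N-E =  9 → J
  i= 6: J-F =  4 → E
  i= 7: P-T = 22 → W
  i= 8: Y-F = 19 → T
  i= 9: N-K =  3 → D
  i=10: A-R =  9 → J
  i=11: M-I =  4 → E
  i=12: C-G = 22 → W
  i=13: A-H = 19 → T
  i=14: U-R =  3 → D
  i=15: C-T =  9 → J
  i=16: D-Z =  4 → E
  i=17: G-K = 22 → W
  i=18: E-L = 19 → T
  i=19: M-J =  3 → D
  i=20: H-Y =  9 → J
  i=21: R-N =  4 → E
  i=22: Z-D = 22 → W
  i=23: R-Y = 19 → T
  i=24: X-U =  3 → D
  shifts repeat with period 5: JEWTD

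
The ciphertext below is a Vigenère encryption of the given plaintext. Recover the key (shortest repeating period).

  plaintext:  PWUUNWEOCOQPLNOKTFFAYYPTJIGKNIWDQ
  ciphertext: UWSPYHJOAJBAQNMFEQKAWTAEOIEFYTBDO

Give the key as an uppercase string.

FAYVLL

  i= 0: U-P =  5 → F
  i= 1: W-W =  0 → A
  i= 2: S-U = 24 → Y
  i= 3: P-U = 21 → V
  i= 4: Y-N = 11 → L
  i= 5: H-W = 11 → L
  i= 6: J-E =  5 → F
  i= 7: O-O =  0 → A
  i= 8: A-C = 24 → Y
  i= 9: J-O = 21 → V
  i=10: B-Q = 11 → L
  i=11: A-P = 11 → L
  i=12: Q-L =  5 → F
  i=13: N-N =  0 → A
  i=14: M-O = 24 → Y
  i=15: F-K = 21 → V
  i=16: E-T = 11 → L
  i=17: Q-F = 11 → L
  i=18: K-F =  5 → F
  i=19: A-A =  0 → A
  i=20: W-Y = 24 → Y
  i=21: T-Y = 21 → V
  i=22: A-P = 11 → L
  i=23: E-T = 11 → L
  i=24: O-J =  5 → F
  i=25: I-I =  0 → A
  i=26: E-G = 24 → Y
  i=27: F-K = 21 → V
  i=28: Y-N = 11 → L
  i=29: T-I = 11 → L
  i=30: B-W =  5 → F
  i=31: D-D =  0 → A
  i=32: O-Q = 24 → Y
  shifts repeat with period 6: FAYVLL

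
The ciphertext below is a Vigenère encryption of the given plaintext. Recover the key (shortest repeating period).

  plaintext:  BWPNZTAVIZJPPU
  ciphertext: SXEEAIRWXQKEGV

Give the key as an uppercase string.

RBP

  i= 0: S-B = 17 → R
  i= 1: X-W =  1 → B
  i= 2: E-P = 15 → P
  i= 3: E-N = 17 → R
  i= 4: A-Z =  1 → B
  i= 5: I-T = 15 → P
  i= 6: R-A = 17 → R
  i= 7: W-V =  1 → B
  i= 8: X-I = 15 → P
  i= 9: Q-Z = 17 → R
  i=10: K-J =  1 → B
  i=11: E-P = 15 → P
  i=12: G-P = 17 → R
  i=13: V-U =  1 → B
  shifts repeat with period 3: RBP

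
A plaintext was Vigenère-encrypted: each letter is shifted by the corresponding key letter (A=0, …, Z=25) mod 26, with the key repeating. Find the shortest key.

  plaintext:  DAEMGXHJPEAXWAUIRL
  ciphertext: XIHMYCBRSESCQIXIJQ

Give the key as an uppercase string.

  i= 0: X-D = 20 → U
  i= 1: I-A =  8 → I
  i= 2: H-E =  3 → D
  i= 3: M-M =  0 → A
  i= 4: Y-G = 18 → S
  i= 5: C-X =  5 → F
  i= 6: B-H = 20 → U
  i= 7: R-J =  8 → I
  i= 8: S-P =  3 → D
  i= 9: E-E =  0 → A
  i=10: S-A = 18 → S
  i=11: C-X =  5 → F
  i=12: Q-W = 20 → U
  i=13: I-A =  8 → I
  i=14: X-U =  3 → D
  i=15: I-I =  0 → A
  i=16: J-R = 18 → S
  i=17: Q-L =  5 → F
  shifts repeat with period 6: UIDASF

UIDASF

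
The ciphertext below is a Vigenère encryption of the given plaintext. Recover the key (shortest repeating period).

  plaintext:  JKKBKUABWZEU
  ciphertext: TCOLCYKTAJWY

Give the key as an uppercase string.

  i= 0: T-J = 10 → K
  i= 1: C-K = 18 → S
  i= 2: O-K =  4 → E
  i= 3: L-B = 10 → K
  i= 4: C-K = 18 → S
  i= 5: Y-U =  4 → E
  i= 6: K-A = 10 → K
  i= 7: T-B = 18 → S
  i= 8: A-W =  4 → E
  i= 9: J-Z = 10 → K
  i=10: W-E = 18 → S
  i=11: Y-U =  4 → E
  shifts repeat with period 3: KSE

KSE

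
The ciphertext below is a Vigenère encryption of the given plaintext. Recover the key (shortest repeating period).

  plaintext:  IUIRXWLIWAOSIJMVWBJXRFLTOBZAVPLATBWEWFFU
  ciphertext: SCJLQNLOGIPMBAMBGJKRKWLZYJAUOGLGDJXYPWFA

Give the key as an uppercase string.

  i= 0: S-I = 10 → K
  i= 1: C-U =  8 → I
  i= 2: J-I =  1 → B
  i= 3: L-R = 20 → U
  i= 4: Q-X = 19 → T
  i= 5: N-W = 17 → R
  i= 6: L-L =  0 → A
  i= 7: O-I =  6 → G
  i= 8: G-W = 10 → K
  i= 9: I-A =  8 → I
  i=10: P-O =  1 → B
  i=11: M-S = 20 → U
  i=12: B-I = 19 → T
  i=13: A-J = 17 → R
  i=14: M-M =  0 → A
  i=15: B-V =  6 → G
  i=16: G-W = 10 → K
  i=17: J-B =  8 → I
  i=18: K-J =  1 → B
  i=19: R-X = 20 → U
  i=20: K-R = 19 → T
  i=21: W-F = 17 → R
  i=22: L-L =  0 → A
  i=23: Z-T =  6 → G
  i=24: Y-O = 10 → K
  i=25: J-B =  8 → I
  i=26: A-Z =  1 → B
  i=27: U-A = 20 → U
  i=28: O-V = 19 → T
  i=29: G-P = 17 → R
  i=30: L-L =  0 → A
  i=31: G-A =  6 → G
  i=32: D-T = 10 → K
  i=33: J-B =  8 → I
  i=34: X-W =  1 → B
  i=35: Y-E = 20 → U
  i=36: P-W = 19 → T
  i=37: W-F = 17 → R
  i=38: F-F =  0 → A
  i=39: A-U =  6 → G
  shifts repeat with period 8: KIBUTRAG

KIBUTRAG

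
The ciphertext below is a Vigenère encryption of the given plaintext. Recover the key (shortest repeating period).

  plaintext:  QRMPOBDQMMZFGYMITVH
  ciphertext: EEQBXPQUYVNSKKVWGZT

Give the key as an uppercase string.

  i= 0: E-Q = 14 → O
  i= 1: E-R = 13 → N
  i= 2: Q-M =  4 → E
  i= 3: B-P = 12 → M
  i= 4: X-O =  9 → J
  i= 5: P-B = 14 → O
  i= 6: Q-D = 13 → N
  i= 7: U-Q =  4 → E
  i= 8: Y-M = 12 → M
  i= 9: V-M =  9 → J
  i=10: N-Z = 14 → O
  i=11: S-F = 13 → N
  i=12: K-G =  4 → E
  i=13: K-Y = 12 → M
  i=14: V-M =  9 → J
  i=15: W-I = 14 → O
  i=16: G-T = 13 → N
  i=17: Z-V =  4 → E
  i=18: T-H = 12 → M
  shifts repeat with period 5: ONEMJ

ONEMJ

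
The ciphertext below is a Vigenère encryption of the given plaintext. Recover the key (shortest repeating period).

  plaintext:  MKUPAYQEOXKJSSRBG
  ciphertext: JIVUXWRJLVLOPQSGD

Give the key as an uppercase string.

  i= 0: J-M = 23 → X
  i= 1: I-K = 24 → Y
  i= 2: V-U =  1 → B
  i= 3: U-P =  5 → F
  i= 4: X-A = 23 → X
  i= 5: W-Y = 24 → Y
  i= 6: R-Q =  1 → B
  i= 7: J-E =  5 → F
  i= 8: L-O = 23 → X
  i= 9: V-X = 24 → Y
  i=10: L-K =  1 → B
  i=11: O-J =  5 → F
  i=12: P-S = 23 → X
  i=13: Q-S = 24 → Y
  i=14: S-R =  1 → B
  i=15: G-B =  5 → F
  i=16: D-G = 23 → X
  shifts repeat with period 4: XYBF

XYBF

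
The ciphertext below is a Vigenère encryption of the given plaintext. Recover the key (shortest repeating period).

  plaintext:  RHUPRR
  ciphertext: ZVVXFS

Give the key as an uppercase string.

IOB

  i= 0: Z-R =  8 → I
  i= 1: V-H = 14 → O
  i= 2: V-U =  1 → B
  i= 3: X-P =  8 → I
  i= 4: F-R = 14 → O
  i= 5: S-R =  1 → B
  shifts repeat with period 3: IOB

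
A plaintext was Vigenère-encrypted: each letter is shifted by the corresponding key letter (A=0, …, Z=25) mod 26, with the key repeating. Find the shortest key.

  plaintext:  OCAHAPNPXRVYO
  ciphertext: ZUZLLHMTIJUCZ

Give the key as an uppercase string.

LSZE

  i= 0: Z-O = 11 → L
  i= 1: U-C = 18 → S
  i= 2: Z-A = 25 → Z
  i= 3: L-H =  4 → E
  i= 4: L-A = 11 → L
  i= 5: H-P = 18 → S
  i= 6: M-N = 25 → Z
  i= 7: T-P =  4 → E
  i= 8: I-X = 11 → L
  i= 9: J-R = 18 → S
  i=10: U-V = 25 → Z
  i=11: C-Y =  4 → E
  i=12: Z-O = 11 → L
  shifts repeat with period 4: LSZE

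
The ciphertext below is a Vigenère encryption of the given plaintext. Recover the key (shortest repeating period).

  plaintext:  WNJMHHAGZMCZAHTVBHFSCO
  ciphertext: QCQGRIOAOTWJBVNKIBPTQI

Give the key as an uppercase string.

  i= 0: Q-W = 20 → U
  i= 1: C-N = 15 → P
  i= 2: Q-J =  7 → H
  i= 3: G-M = 20 → U
  i= 4: R-H = 10 → K
  i= 5: I-H =  1 → B
  i= 6: O-A = 14 → O
  i= 7: A-G = 20 → U
  i= 8: O-Z = 15 → P
  i= 9: T-M =  7 → H
  i=10: W-C = 20 → U
  i=11: J-Z = 10 → K
  i=12: B-A =  1 → B
  i=13: V-H = 14 → O
  i=14: N-T = 20 → U
  i=15: K-V = 15 → P
  i=16: I-B =  7 → H
  i=17: B-H = 20 → U
  i=18: P-F = 10 → K
  i=19: T-S =  1 → B
  i=20: Q-C = 14 → O
  i=21: I-O = 20 → U
  shifts repeat with period 7: UPHUKBO

UPHUKBO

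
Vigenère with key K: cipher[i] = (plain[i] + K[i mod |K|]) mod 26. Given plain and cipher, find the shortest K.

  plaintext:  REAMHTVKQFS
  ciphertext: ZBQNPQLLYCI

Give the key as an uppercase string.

IXQB

  i= 0: Z-R =  8 → I
  i= 1: B-E = 23 → X
  i= 2: Q-A = 16 → Q
  i= 3: N-M =  1 → B
  i= 4: P-H =  8 → I
  i= 5: Q-T = 23 → X
  i= 6: L-V = 16 → Q
  i= 7: L-K =  1 → B
  i= 8: Y-Q =  8 → I
  i= 9: C-F = 23 → X
  i=10: I-S = 16 → Q
  shifts repeat with period 4: IXQB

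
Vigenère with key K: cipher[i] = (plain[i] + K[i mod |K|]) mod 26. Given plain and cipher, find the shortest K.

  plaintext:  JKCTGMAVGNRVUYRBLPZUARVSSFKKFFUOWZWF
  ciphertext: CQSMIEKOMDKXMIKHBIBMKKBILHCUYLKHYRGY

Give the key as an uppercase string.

  i= 0: C-J = 19 → T
  i= 1: Q-K =  6 → G
  i= 2: S-C = 16 → Q
  i= 3: M-T = 19 → T
  i= 4: I-G =  2 → C
  i= 5: E-M = 18 → S
  i= 6: K-A = 10 → K
  i= 7: O-V = 19 → T
  i= 8: M-G =  6 → G
  i= 9: D-N = 16 → Q
  i=10: K-R = 19 → T
  i=11: X-V =  2 → C
  i=12: M-U = 18 → S
  i=13: I-Y = 10 → K
  i=14: K-R = 19 → T
  i=15: H-B =  6 → G
  i=16: B-L = 16 → Q
  i=17: I-P = 19 → T
  i=18: B-Z =  2 → C
  i=19: M-U = 18 → S
  i=20: K-A = 10 → K
  i=21: K-R = 19 → T
  i=22: B-V =  6 → G
  i=23: I-S = 16 → Q
  i=24: L-S = 19 → T
  i=25: H-F =  2 → C
  i=26: C-K = 18 → S
  i=27: U-K = 10 → K
  i=28: Y-F = 19 → T
  i=29: L-F =  6 → G
  i=30: K-U = 16 → Q
  i=31: H-O = 19 → T
  i=32: Y-W =  2 → C
  i=33: R-Z = 18 → S
  i=34: G-W = 10 → K
  i=35: Y-F = 19 → T
  shifts repeat with period 7: TGQTCSK

TGQTCSK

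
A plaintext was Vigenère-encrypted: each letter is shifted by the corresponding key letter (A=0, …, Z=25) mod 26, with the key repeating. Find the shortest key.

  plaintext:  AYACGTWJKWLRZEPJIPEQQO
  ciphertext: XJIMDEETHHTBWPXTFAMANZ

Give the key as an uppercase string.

XLIK

  i= 0: X-A = 23 → X
  i= 1: J-Y = 11 → L
  i= 2: I-A =  8 → I
  i= 3: M-C = 10 → K
  i= 4: D-G = 23 → X
  i= 5: E-T = 11 → L
  i= 6: E-W =  8 → I
  i= 7: T-J = 10 → K
  i= 8: H-K = 23 → X
  i= 9: H-W = 11 → L
  i=10: T-L =  8 → I
  i=11: B-R = 10 → K
  i=12: W-Z = 23 → X
  i=13: P-E = 11 → L
  i=14: X-P =  8 → I
  i=15: T-J = 10 → K
  i=16: F-I = 23 → X
  i=17: A-P = 11 → L
  i=18: M-E =  8 → I
  i=19: A-Q = 10 → K
  i=20: N-Q = 23 → X
  i=21: Z-O = 11 → L
  shifts repeat with period 4: XLIK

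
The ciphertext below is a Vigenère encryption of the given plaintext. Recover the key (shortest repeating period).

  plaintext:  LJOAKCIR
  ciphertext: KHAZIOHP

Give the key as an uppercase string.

ZYM

  i= 0: K-L = 25 → Z
  i= 1: H-J = 24 → Y
  i= 2: A-O = 12 → M
  i= 3: Z-A = 25 → Z
  i= 4: I-K = 24 → Y
  i= 5: O-C = 12 → M
  i= 6: H-I = 25 → Z
  i= 7: P-R = 24 → Y
  shifts repeat with period 3: ZYM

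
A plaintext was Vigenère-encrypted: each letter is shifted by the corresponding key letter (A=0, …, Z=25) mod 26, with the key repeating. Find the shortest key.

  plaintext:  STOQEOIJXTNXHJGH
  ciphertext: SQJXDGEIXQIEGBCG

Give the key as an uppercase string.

AXVHZSWZ

  i= 0: S-S =  0 → A
  i= 1: Q-T = 23 → X
  i= 2: J-O = 21 → V
  i= 3: X-Q =  7 → H
  i= 4: D-E = 25 → Z
  i= 5: G-O = 18 → S
  i= 6: E-I = 22 → W
  i= 7: I-J = 25 → Z
  i= 8: X-X =  0 → A
  i= 9: Q-T = 23 → X
  i=10: I-N = 21 → V
  i=11: E-X =  7 → H
  i=12: G-H = 25 → Z
  i=13: B-J = 18 → S
  i=14: C-G = 22 → W
  i=15: G-H = 25 → Z
  shifts repeat with period 8: AXVHZSWZ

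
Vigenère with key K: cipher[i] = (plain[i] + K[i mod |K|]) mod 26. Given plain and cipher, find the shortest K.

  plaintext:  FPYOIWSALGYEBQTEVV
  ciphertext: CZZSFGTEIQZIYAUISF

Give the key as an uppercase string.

XKBE

  i= 0: C-F = 23 → X
  i= 1: Z-P = 10 → K
  i= 2: Z-Y =  1 → B
  i= 3: S-O =  4 → E
  i= 4: F-I = 23 → X
  i= 5: G-W = 10 → K
  i= 6: T-S =  1 → B
  i= 7: E-A =  4 → E
  i= 8: I-L = 23 → X
  i= 9: Q-G = 10 → K
  i=10: Z-Y =  1 → B
  i=11: I-E =  4 → E
  i=12: Y-B = 23 → X
  i=13: A-Q = 10 → K
  i=14: U-T =  1 → B
  i=15: I-E =  4 → E
  i=16: S-V = 23 → X
  i=17: F-V = 10 → K
  shifts repeat with period 4: XKBE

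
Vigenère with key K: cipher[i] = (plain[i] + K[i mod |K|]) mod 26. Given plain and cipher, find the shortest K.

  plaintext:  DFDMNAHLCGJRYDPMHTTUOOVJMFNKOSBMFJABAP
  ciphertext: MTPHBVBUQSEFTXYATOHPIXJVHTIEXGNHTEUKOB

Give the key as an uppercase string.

JOMVOVU

  i= 0: M-D =  9 → J
  i= 1: T-F = 14 → O
  i= 2: P-D = 12 → M
  i= 3: H-M = 21 → V
  i= 4: B-N = 14 → O
  i= 5: V-A = 21 → V
  i= 6: B-H = 20 → U
  i= 7: U-L =  9 → J
  i= 8: Q-C = 14 → O
  i= 9: S-G = 12 → M
  i=10: E-J = 21 → V
  i=11: F-R = 14 → O
  i=12: T-Y = 21 → V
  i=13: X-D = 20 → U
  i=14: Y-P =  9 → J
  i=15: A-M = 14 → O
  i=16: T-H = 12 → M
  i=17: O-T = 21 → V
  i=18: H-T = 14 → O
  i=19: P-U = 21 → V
  i=20: I-O = 20 → U
  i=21: X-O =  9 → J
  i=22: J-V = 14 → O
  i=23: V-J = 12 → M
  i=24: H-M = 21 → V
  i=25: T-F = 14 → O
  i=26: I-N = 21 → V
  i=27: E-K = 20 → U
  i=28: X-O =  9 → J
  i=29: G-S = 14 → O
  i=30: N-B = 12 → M
  i=31: H-M = 21 → V
  i=32: T-F = 14 → O
  i=33: E-J = 21 → V
  i=34: U-A = 20 → U
  i=35: K-B =  9 → J
  i=36: O-A = 14 → O
  i=37: B-P = 12 → M
  shifts repeat with period 7: JOMVOVU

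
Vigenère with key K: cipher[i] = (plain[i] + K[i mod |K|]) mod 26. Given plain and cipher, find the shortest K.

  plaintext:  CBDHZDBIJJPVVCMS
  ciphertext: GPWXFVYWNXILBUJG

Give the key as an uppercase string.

EOTQGSXO

  i= 0: G-C =  4 → E
  i= 1: P-B = 14 → O
  i= 2: W-D = 19 → T
  i= 3: X-H = 16 → Q
  i= 4: F-Z =  6 → G
  i= 5: V-D = 18 → S
  i= 6: Y-B = 23 → X
  i= 7: W-I = 14 → O
  i= 8: N-J =  4 → E
  i= 9: X-J = 14 → O
  i=10: I-P = 19 → T
  i=11: L-V = 16 → Q
  i=12: B-V =  6 → G
  i=13: U-C = 18 → S
  i=14: J-M = 23 → X
  i=15: G-S = 14 → O
  shifts repeat with period 8: EOTQGSXO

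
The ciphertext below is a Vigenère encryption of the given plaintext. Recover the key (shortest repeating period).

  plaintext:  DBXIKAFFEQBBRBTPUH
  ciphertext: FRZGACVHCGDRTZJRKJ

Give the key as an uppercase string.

CQCYQ

  i= 0: F-D =  2 → C
  i= 1: R-B = 16 → Q
  i= 2: Z-X =  2 → C
  i= 3: G-I = 24 → Y
  i= 4: A-K = 16 → Q
  i= 5: C-A =  2 → C
  i= 6: V-F = 16 → Q
  i= 7: H-F =  2 → C
  i= 8: C-E = 24 → Y
  i= 9: G-Q = 16 → Q
  i=10: D-B =  2 → C
  i=11: R-B = 16 → Q
  i=12: T-R =  2 → C
  i=13: Z-B = 24 → Y
  i=14: J-T = 16 → Q
  i=15: R-P =  2 → C
  i=16: K-U = 16 → Q
  i=17: J-H =  2 → C
  shifts repeat with period 5: CQCYQ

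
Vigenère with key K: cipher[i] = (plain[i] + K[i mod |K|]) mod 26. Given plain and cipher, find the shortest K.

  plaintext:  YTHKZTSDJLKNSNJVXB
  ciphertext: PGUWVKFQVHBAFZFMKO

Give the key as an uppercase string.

  i= 0: P-Y = 17 → R
  i= 1: G-T = 13 → N
  i= 2: U-H = 13 → N
  i= 3: W-K = 12 → M
  i= 4: V-Z = 22 → W
  i= 5: K-T = 17 → R
  i= 6: F-S = 13 → N
  i= 7: Q-D = 13 → N
  i= 8: V-J = 12 → M
  i= 9: H-L = 22 → W
  i=10: B-K = 17 → R
  i=11: A-N = 13 → N
  i=12: F-S = 13 → N
  i=13: Z-N = 12 → M
  i=14: F-J = 22 → W
  i=15: M-V = 17 → R
  i=16: K-X = 13 → N
  i=17: O-B = 13 → N
  shifts repeat with period 5: RNNMW

RNNMW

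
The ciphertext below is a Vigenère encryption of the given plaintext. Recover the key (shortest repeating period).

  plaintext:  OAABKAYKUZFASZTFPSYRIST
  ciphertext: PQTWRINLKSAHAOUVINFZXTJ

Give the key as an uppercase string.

BQTVHIP

  i= 0: P-O =  1 → B
  i= 1: Q-A = 16 → Q
  i= 2: T-A = 19 → T
  i= 3: W-B = 21 → V
  i= 4: R-K =  7 → H
  i= 5: I-A =  8 → I
  i= 6: N-Y = 15 → P
  i= 7: L-K =  1 → B
  i= 8: K-U = 16 → Q
  i= 9: S-Z = 19 → T
  i=10: A-F = 21 → V
  i=11: H-A =  7 → H
  i=12: A-S =  8 → I
  i=13: O-Z = 15 → P
  i=14: U-T =  1 → B
  i=15: V-F = 16 → Q
  i=16: I-P = 19 → T
  i=17: N-S = 21 → V
  i=18: F-Y =  7 → H
  i=19: Z-R =  8 → I
  i=20: X-I = 15 → P
  i=21: T-S =  1 → B
  i=22: J-T = 16 → Q
  shifts repeat with period 7: BQTVHIP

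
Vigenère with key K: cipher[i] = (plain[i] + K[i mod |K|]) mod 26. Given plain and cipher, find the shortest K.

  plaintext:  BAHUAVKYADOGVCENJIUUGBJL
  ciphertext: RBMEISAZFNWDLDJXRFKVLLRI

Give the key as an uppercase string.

QBFKIX

  i= 0: R-B = 16 → Q
  i= 1: B-A =  1 → B
  i= 2: M-H =  5 → F
  i= 3: E-U = 10 → K
  i= 4: I-A =  8 → I
  i= 5: S-V = 23 → X
  i= 6: A-K = 16 → Q
  i= 7: Z-Y =  1 → B
  i= 8: F-A =  5 → F
  i= 9: N-D = 10 → K
  i=10: W-O =  8 → I
  i=11: D-G = 23 → X
  i=12: L-V = 16 → Q
  i=13: D-C =  1 → B
  i=14: J-E =  5 → F
  i=15: X-N = 10 → K
  i=16: R-J =  8 → I
  i=17: F-I = 23 → X
  i=18: K-U = 16 → Q
  i=19: V-U =  1 → B
  i=20: L-G =  5 → F
  i=21: L-B = 10 → K
  i=22: R-J =  8 → I
  i=23: I-L = 23 → X
  shifts repeat with period 6: QBFKIX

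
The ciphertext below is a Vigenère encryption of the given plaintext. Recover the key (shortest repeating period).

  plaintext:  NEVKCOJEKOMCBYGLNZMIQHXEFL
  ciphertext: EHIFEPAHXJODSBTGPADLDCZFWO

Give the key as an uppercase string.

RDNVCB

  i= 0: E-N = 17 → R
  i= 1: H-E =  3 → D
  i= 2: I-V = 13 → N
  i= 3: F-K = 21 → V
  i= 4: E-C =  2 → C
  i= 5: P-O =  1 → B
  i= 6: A-J = 17 → R
  i= 7: H-E =  3 → D
  i= 8: X-K = 13 → N
  i= 9: J-O = 21 → V
  i=10: O-M =  2 → C
  i=11: D-C =  1 → B
  i=12: S-B = 17 → R
  i=13: B-Y =  3 → D
  i=14: T-G = 13 → N
  i=15: G-L = 21 → V
  i=16: P-N =  2 → C
  i=17: A-Z =  1 → B
  i=18: D-M = 17 → R
  i=19: L-I =  3 → D
  i=20: D-Q = 13 → N
  i=21: C-H = 21 → V
  i=22: Z-X =  2 → C
  i=23: F-E =  1 → B
  i=24: W-F = 17 → R
  i=25: O-L =  3 → D
  shifts repeat with period 6: RDNVCB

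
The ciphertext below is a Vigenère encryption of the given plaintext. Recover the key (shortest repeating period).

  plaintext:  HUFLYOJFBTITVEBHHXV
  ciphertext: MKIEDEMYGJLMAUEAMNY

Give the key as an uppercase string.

  i= 0: M-H =  5 → F
  i= 1: K-U = 16 → Q
  i= 2: I-F =  3 → D
  i= 3: E-L = 19 → T
  i= 4: D-Y =  5 → F
  i= 5: E-O = 16 → Q
  i= 6: M-J =  3 → D
  i= 7: Y-F = 19 → T
  i= 8: G-B =  5 → F
  i= 9: J-T = 16 → Q
  i=10: L-I =  3 → D
  i=11: M-T = 19 → T
  i=12: A-V =  5 → F
  i=13: U-E = 16 → Q
  i=14: E-B =  3 → D
  i=15: A-H = 19 → T
  i=16: M-H =  5 → F
  i=17: N-X = 16 → Q
  i=18: Y-V =  3 → D
  shifts repeat with period 4: FQDT

FQDT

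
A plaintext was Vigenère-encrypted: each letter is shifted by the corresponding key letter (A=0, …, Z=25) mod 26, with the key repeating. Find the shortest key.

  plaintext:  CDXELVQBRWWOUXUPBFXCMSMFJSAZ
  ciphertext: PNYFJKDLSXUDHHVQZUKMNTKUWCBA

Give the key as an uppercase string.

NKBBYP

  i= 0: P-C = 13 → N
  i= 1: N-D = 10 → K
  i= 2: Y-X =  1 → B
  i= 3: F-E =  1 → B
  i= 4: J-L = 24 → Y
  i= 5: K-V = 15 → P
  i= 6: D-Q = 13 → N
  i= 7: L-B = 10 → K
  i= 8: S-R =  1 → B
  i= 9: X-W =  1 → B
  i=10: U-W = 24 → Y
  i=11: D-O = 15 → P
  i=12: H-U = 13 → N
  i=13: H-X = 10 → K
  i=14: V-U =  1 → B
  i=15: Q-P =  1 → B
  i=16: Z-B = 24 → Y
  i=17: U-F = 15 → P
  i=18: K-X = 13 → N
  i=19: M-C = 10 → K
  i=20: N-M =  1 → B
  i=21: T-S =  1 → B
  i=22: K-M = 24 → Y
  i=23: U-F = 15 → P
  i=24: W-J = 13 → N
  i=25: C-S = 10 → K
  i=26: B-A =  1 → B
  i=27: A-Z =  1 → B
  shifts repeat with period 6: NKBBYP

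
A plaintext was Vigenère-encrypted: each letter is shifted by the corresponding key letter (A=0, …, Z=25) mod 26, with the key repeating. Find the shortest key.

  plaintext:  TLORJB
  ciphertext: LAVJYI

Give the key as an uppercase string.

  i= 0: L-T = 18 → S
  i= 1: A-L = 15 → P
  i= 2: V-O =  7 → H
  i= 3: J-R = 18 → S
  i= 4: Y-J = 15 → P
  i= 5: I-B =  7 → H
  shifts repeat with period 3: SPH

SPH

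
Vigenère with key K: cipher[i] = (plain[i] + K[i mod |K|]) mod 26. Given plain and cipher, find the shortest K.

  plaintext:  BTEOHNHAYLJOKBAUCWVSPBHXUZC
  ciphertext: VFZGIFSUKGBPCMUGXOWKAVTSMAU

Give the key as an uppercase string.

  i= 0: V-B = 20 → U
  i= 1: F-T = 12 → M
  i= 2: Z-E = 21 → V
  i= 3: G-O = 18 → S
  i= 4: I-H =  1 → B
  i= 5: F-N = 18 → S
  i= 6: S-H = 11 → L
  i= 7: U-A = 20 → U
  i= 8: K-Y = 12 → M
  i= 9: G-L = 21 → V
  i=10: B-J = 18 → S
  i=11: P-O =  1 → B
  i=12: C-K = 18 → S
  i=13: M-B = 11 → L
  i=14: U-A = 20 → U
  i=15: G-U = 12 → M
  i=16: X-C = 21 → V
  i=17: O-W = 18 → S
  i=18: W-V =  1 → B
  i=19: K-S = 18 → S
  i=20: A-P = 11 → L
  i=21: V-B = 20 → U
  i=22: T-H = 12 → M
  i=23: S-X = 21 → V
  i=24: M-U = 18 → S
  i=25: A-Z =  1 → B
  i=26: U-C = 18 → S
  shifts repeat with period 7: UMVSBSL

UMVSBSL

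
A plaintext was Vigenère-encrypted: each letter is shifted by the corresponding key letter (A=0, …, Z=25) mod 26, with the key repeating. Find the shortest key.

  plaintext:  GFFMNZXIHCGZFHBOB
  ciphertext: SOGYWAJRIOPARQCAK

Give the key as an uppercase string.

MJB

  i= 0: S-G = 12 → M
  i= 1: O-F =  9 → J
  i= 2: G-F =  1 → B
  i= 3: Y-M = 12 → M
  i= 4: W-N =  9 → J
  i= 5: A-Z =  1 → B
  i= 6: J-X = 12 → M
  i= 7: R-I =  9 → J
  i= 8: I-H =  1 → B
  i= 9: O-C = 12 → M
  i=10: P-G =  9 → J
  i=11: A-Z =  1 → B
  i=12: R-F = 12 → M
  i=13: Q-H =  9 → J
  i=14: C-B =  1 → B
  i=15: A-O = 12 → M
  i=16: K-B =  9 → J
  shifts repeat with period 3: MJB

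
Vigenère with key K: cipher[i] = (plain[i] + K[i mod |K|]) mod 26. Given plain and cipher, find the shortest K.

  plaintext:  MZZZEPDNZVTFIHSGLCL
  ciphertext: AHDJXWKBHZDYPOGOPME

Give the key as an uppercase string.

  i= 0: A-M = 14 → O
  i= 1: H-Z =  8 → I
  i= 2: D-Z =  4 → E
  i= 3: J-Z = 10 → K
  i= 4: X-E = 19 → T
  i= 5: W-P =  7 → H
  i= 6: K-D =  7 → H
  i= 7: B-N = 14 → O
  i= 8: H-Z =  8 → I
  i= 9: Z-V =  4 → E
  i=10: D-T = 10 → K
  i=11: Y-F = 19 → T
  i=12: P-I =  7 → H
  i=13: O-H =  7 → H
  i=14: G-S = 14 → O
  i=15: O-G =  8 → I
  i=16: P-L =  4 → E
  i=17: M-C = 10 → K
  i=18: E-L = 19 → T
  shifts repeat with period 7: OIEKTHH

OIEKTHH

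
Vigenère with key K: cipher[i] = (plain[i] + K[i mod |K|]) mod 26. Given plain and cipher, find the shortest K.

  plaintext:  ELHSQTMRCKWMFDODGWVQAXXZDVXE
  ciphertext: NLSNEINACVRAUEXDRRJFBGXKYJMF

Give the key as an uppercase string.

  i= 0: N-E =  9 → J
  i= 1: L-L =  0 → A
  i= 2: S-H = 11 → L
  i= 3: N-S = 21 → V
  i= 4: E-Q = 14 → O
  i= 5: I-T = 15 → P
  i= 6: N-M =  1 → B
  i= 7: A-R =  9 → J
  i= 8: C-C =  0 → A
  i= 9: V-K = 11 → L
  i=10: R-W = 21 → V
  i=11: A-M = 14 → O
  i=12: U-F = 15 → P
  i=13: E-D =  1 → B
  i=14: X-O =  9 → J
  i=15: D-D =  0 → A
  i=16: R-G = 11 → L
  i=17: R-W = 21 → V
  i=18: J-V = 14 → O
  i=19: F-Q = 15 → P
  i=20: B-A =  1 → B
  i=21: G-X =  9 → J
  i=22: X-X =  0 → A
  i=23: K-Z = 11 → L
  i=24: Y-D = 21 → V
  i=25: J-V = 14 → O
  i=26: M-X = 15 → P
  i=27: F-E =  1 → B
  shifts repeat with period 7: JALVOPB

JALVOPB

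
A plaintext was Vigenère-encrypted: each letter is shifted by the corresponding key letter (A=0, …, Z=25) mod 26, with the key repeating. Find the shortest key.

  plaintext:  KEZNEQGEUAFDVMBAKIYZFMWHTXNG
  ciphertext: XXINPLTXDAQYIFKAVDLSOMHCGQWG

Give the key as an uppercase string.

NTJALV

  i= 0: X-K = 13 → N
  i= 1: X-E = 19 → T
  i= 2: I-Z =  9 → J
  i= 3: N-N =  0 → A
  i= 4: P-E = 11 → L
  i= 5: L-Q = 21 → V
  i= 6: T-G = 13 → N
  i= 7: X-E = 19 → T
  i= 8: D-U =  9 → J
  i= 9: A-A =  0 → A
  i=10: Q-F = 11 → L
  i=11: Y-D = 21 → V
  i=12: I-V = 13 → N
  i=13: F-M = 19 → T
  i=14: K-B =  9 → J
  i=15: A-A =  0 → A
  i=16: V-K = 11 → L
  i=17: D-I = 21 → V
  i=18: L-Y = 13 → N
  i=19: S-Z = 19 → T
  i=20: O-F =  9 → J
  i=21: M-M =  0 → A
  i=22: H-W = 11 → L
  i=23: C-H = 21 → V
  i=24: G-T = 13 → N
  i=25: Q-X = 19 → T
  i=26: W-N =  9 → J
  i=27: G-G =  0 → A
  shifts repeat with period 6: NTJALV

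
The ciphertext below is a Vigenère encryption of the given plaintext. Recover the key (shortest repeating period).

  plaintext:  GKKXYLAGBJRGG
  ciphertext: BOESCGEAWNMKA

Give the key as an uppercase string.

  i= 0: B-G = 21 → V
  i= 1: O-K =  4 → E
  i= 2: E-K = 20 → U
  i= 3: S-X = 21 → V
  i= 4: C-Y =  4 → E
  i= 5: G-L = 21 → V
  i= 6: E-A =  4 → E
  i= 7: A-G = 20 → U
  i= 8: W-B = 21 → V
  i= 9: N-J =  4 → E
  i=10: M-R = 21 → V
  i=11: K-G =  4 → E
  i=12: A-G = 20 → U
  shifts repeat with period 5: VEUVE

VEUVE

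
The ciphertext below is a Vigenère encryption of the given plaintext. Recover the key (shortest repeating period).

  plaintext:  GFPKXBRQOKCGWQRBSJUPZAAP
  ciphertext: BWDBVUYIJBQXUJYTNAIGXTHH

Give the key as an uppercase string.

VRORYTHS

  i= 0: B-G = 21 → V
  i= 1: W-F = 17 → R
  i= 2: D-P = 14 → O
  i= 3: B-K = 17 → R
  i= 4: V-X = 24 → Y
  i= 5: U-B = 19 → T
  i= 6: Y-R =  7 → H
  i= 7: I-Q = 18 → S
  i= 8: J-O = 21 → V
  i= 9: B-K = 17 → R
  i=10: Q-C = 14 → O
  i=11: X-G = 17 → R
  i=12: U-W = 24 → Y
  i=13: J-Q = 19 → T
  i=14: Y-R =  7 → H
  i=15: T-B = 18 → S
  i=16: N-S = 21 → V
  i=17: A-J = 17 → R
  i=18: I-U = 14 → O
  i=19: G-P = 17 → R
  i=20: X-Z = 24 → Y
  i=21: T-A = 19 → T
  i=22: H-A =  7 → H
  i=23: H-P = 18 → S
  shifts repeat with period 8: VRORYTHS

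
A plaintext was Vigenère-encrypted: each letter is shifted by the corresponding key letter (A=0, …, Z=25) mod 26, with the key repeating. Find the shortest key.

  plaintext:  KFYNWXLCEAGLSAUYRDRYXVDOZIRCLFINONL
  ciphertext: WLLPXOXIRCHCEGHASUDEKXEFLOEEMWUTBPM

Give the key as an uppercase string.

  i= 0: W-K = 12 → M
  i= 1: L-F =  6 → G
  i= 2: L-Y = 13 → N
  i= 3: P-N =  2 → C
  i= 4: X-W =  1 → B
  i= 5: O-X = 17 → R
  i= 6: X-L = 12 → M
  i= 7: I-C =  6 → G
  i= 8: R-E = 13 → N
  i= 9: C-A =  2 → C
  i=10: H-G =  1 → B
  i=11: C-L = 17 → R
  i=12: E-S = 12 → M
  i=13: G-A =  6 → G
  i=14: H-U = 13 → N
  i=15: A-Y =  2 → C
  i=16: S-R =  1 → B
  i=17: U-D = 17 → R
  i=18: D-R = 12 → M
  i=19: E-Y =  6 → G
  i=20: K-X = 13 → N
  i=21: X-V =  2 → C
  i=22: E-D =  1 → B
  i=23: F-O = 17 → R
  i=24: L-Z = 12 → M
  i=25: O-I =  6 → G
  i=26: E-R = 13 → N
  i=27: E-C =  2 → C
  i=28: M-L =  1 → B
  i=29: W-F = 17 → R
  i=30: U-I = 12 → M
  i=31: T-N =  6 → G
  i=32: B-O = 13 → N
  i=33: P-N =  2 → C
  i=34: M-L =  1 → B
  shifts repeat with period 6: MGNCBR

MGNCBR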